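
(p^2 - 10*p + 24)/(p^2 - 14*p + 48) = (p - 4)/(p - 8)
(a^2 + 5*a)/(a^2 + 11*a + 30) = a/(a + 6)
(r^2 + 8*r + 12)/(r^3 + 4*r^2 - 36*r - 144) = (r + 2)/(r^2 - 2*r - 24)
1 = 1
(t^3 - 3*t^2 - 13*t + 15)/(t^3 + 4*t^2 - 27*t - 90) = (t - 1)/(t + 6)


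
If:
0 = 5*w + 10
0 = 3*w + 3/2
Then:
No Solution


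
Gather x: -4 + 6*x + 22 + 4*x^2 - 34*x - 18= 4*x^2 - 28*x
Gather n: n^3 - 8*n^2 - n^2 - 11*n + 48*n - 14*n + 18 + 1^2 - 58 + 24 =n^3 - 9*n^2 + 23*n - 15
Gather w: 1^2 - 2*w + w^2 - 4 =w^2 - 2*w - 3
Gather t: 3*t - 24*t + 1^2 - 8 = -21*t - 7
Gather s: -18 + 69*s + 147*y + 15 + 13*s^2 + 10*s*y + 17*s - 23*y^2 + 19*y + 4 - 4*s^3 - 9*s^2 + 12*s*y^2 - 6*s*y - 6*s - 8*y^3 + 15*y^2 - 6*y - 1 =-4*s^3 + 4*s^2 + s*(12*y^2 + 4*y + 80) - 8*y^3 - 8*y^2 + 160*y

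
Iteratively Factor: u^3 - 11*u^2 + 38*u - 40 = (u - 4)*(u^2 - 7*u + 10) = (u - 4)*(u - 2)*(u - 5)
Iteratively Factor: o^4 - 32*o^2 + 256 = (o + 4)*(o^3 - 4*o^2 - 16*o + 64) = (o - 4)*(o + 4)*(o^2 - 16) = (o - 4)*(o + 4)^2*(o - 4)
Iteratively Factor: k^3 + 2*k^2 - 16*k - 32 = (k - 4)*(k^2 + 6*k + 8) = (k - 4)*(k + 4)*(k + 2)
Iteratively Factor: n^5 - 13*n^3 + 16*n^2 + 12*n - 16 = (n + 1)*(n^4 - n^3 - 12*n^2 + 28*n - 16) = (n - 2)*(n + 1)*(n^3 + n^2 - 10*n + 8) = (n - 2)*(n - 1)*(n + 1)*(n^2 + 2*n - 8) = (n - 2)*(n - 1)*(n + 1)*(n + 4)*(n - 2)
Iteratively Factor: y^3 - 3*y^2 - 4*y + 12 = (y - 2)*(y^2 - y - 6) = (y - 2)*(y + 2)*(y - 3)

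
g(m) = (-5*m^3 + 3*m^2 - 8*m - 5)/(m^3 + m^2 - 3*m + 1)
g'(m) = (-15*m^2 + 6*m - 8)/(m^3 + m^2 - 3*m + 1) + (-3*m^2 - 2*m + 3)*(-5*m^3 + 3*m^2 - 8*m - 5)/(m^3 + m^2 - 3*m + 1)^2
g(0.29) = -30.15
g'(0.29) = -305.55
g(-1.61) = 8.60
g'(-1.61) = -16.46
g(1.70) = -9.32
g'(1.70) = 11.70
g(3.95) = -4.49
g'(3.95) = 0.21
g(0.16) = -11.32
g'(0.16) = -67.12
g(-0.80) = 1.67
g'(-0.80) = -5.08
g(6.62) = -4.37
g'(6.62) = -0.02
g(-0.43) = -0.25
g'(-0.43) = -5.92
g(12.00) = -4.52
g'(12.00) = -0.03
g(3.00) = -4.89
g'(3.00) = 0.78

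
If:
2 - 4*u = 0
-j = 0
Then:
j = 0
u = 1/2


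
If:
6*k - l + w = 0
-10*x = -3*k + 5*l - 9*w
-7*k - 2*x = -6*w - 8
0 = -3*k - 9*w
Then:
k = 12/5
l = 68/5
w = -4/5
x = -34/5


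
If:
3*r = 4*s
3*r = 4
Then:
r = 4/3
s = 1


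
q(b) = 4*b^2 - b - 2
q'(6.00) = 47.00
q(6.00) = 136.00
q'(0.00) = -1.00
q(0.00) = -2.00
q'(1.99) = 14.92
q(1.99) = 11.85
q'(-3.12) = -25.96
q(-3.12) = 40.06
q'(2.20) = 16.60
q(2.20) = 15.16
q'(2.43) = 18.44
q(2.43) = 19.19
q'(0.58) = 3.64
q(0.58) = -1.23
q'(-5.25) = -43.00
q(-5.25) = 113.50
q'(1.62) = 11.96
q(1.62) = 6.88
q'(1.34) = 9.72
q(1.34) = 3.84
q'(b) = 8*b - 1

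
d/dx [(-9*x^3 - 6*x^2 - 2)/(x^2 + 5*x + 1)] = (-9*x^4 - 90*x^3 - 57*x^2 - 8*x + 10)/(x^4 + 10*x^3 + 27*x^2 + 10*x + 1)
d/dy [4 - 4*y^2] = -8*y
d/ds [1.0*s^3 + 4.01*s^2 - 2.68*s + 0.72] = 3.0*s^2 + 8.02*s - 2.68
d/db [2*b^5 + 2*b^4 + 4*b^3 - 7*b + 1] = 10*b^4 + 8*b^3 + 12*b^2 - 7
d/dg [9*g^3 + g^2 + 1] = g*(27*g + 2)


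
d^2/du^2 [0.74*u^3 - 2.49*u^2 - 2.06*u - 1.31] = 4.44*u - 4.98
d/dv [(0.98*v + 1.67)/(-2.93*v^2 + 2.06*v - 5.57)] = (2.8714*v^2 + 9.7862*v - 8.8988)/(8.5849*v^4 - 12.0716*v^3 + 36.8838*v^2 - 22.9484*v + 31.0249)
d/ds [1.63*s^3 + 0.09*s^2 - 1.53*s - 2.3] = 4.89*s^2 + 0.18*s - 1.53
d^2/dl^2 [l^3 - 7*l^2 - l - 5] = 6*l - 14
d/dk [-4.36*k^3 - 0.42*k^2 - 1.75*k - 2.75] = -13.08*k^2 - 0.84*k - 1.75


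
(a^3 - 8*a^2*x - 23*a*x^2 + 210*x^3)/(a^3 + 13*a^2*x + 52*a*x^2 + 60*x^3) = (a^2 - 13*a*x + 42*x^2)/(a^2 + 8*a*x + 12*x^2)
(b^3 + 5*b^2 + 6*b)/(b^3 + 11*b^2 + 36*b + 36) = b/(b + 6)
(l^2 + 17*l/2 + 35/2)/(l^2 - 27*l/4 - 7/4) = 2*(2*l^2 + 17*l + 35)/(4*l^2 - 27*l - 7)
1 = 1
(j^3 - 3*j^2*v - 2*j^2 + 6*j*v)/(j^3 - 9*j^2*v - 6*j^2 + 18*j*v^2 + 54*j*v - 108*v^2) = j*(2 - j)/(-j^2 + 6*j*v + 6*j - 36*v)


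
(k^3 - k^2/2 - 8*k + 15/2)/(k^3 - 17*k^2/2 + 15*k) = (k^2 + 2*k - 3)/(k*(k - 6))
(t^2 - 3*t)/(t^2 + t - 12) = t/(t + 4)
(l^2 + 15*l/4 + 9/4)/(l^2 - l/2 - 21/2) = (4*l + 3)/(2*(2*l - 7))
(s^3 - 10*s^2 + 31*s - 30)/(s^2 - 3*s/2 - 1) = 2*(s^2 - 8*s + 15)/(2*s + 1)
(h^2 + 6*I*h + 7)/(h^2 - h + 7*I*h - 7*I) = (h - I)/(h - 1)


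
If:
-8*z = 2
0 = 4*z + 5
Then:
No Solution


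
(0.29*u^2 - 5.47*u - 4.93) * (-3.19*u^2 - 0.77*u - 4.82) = -0.9251*u^4 + 17.226*u^3 + 18.5408*u^2 + 30.1615*u + 23.7626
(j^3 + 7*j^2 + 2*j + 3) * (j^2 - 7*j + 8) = j^5 - 39*j^3 + 45*j^2 - 5*j + 24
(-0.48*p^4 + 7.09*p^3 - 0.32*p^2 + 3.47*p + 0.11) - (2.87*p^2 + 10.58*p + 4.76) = -0.48*p^4 + 7.09*p^3 - 3.19*p^2 - 7.11*p - 4.65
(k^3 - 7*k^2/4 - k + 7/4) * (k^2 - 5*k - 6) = k^5 - 27*k^4/4 + 7*k^3/4 + 69*k^2/4 - 11*k/4 - 21/2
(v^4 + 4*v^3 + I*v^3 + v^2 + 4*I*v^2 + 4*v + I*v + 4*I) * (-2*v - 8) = -2*v^5 - 16*v^4 - 2*I*v^4 - 34*v^3 - 16*I*v^3 - 16*v^2 - 34*I*v^2 - 32*v - 16*I*v - 32*I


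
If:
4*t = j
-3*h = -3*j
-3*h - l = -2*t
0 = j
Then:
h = 0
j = 0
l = 0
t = 0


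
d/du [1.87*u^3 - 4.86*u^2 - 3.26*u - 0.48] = 5.61*u^2 - 9.72*u - 3.26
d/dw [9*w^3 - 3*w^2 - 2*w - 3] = 27*w^2 - 6*w - 2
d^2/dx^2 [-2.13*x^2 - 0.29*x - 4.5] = -4.26000000000000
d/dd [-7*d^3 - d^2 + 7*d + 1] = -21*d^2 - 2*d + 7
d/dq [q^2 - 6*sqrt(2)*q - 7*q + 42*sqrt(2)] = 2*q - 6*sqrt(2) - 7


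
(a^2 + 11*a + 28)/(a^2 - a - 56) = (a + 4)/(a - 8)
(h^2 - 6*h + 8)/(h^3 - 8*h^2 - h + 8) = (h^2 - 6*h + 8)/(h^3 - 8*h^2 - h + 8)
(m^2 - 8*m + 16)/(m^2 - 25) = (m^2 - 8*m + 16)/(m^2 - 25)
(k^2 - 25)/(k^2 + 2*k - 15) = (k - 5)/(k - 3)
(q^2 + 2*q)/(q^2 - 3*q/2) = 2*(q + 2)/(2*q - 3)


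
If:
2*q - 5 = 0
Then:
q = 5/2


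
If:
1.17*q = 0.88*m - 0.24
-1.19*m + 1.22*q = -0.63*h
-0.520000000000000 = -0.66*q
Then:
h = 0.97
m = 1.32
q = 0.79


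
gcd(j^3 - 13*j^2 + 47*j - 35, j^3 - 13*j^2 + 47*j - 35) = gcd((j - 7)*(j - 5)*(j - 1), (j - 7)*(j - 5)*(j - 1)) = j^3 - 13*j^2 + 47*j - 35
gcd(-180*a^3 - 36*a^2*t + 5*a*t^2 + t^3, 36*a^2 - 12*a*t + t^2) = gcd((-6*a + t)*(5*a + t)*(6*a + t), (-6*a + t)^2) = -6*a + t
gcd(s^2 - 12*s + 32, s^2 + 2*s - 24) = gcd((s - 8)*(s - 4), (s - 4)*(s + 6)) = s - 4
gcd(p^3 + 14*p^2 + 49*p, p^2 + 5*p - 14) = p + 7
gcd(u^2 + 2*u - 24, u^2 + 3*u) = 1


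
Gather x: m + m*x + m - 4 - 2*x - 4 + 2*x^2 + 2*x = m*x + 2*m + 2*x^2 - 8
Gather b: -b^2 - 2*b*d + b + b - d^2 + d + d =-b^2 + b*(2 - 2*d) - d^2 + 2*d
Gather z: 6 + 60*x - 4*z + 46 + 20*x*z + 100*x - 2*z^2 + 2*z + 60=160*x - 2*z^2 + z*(20*x - 2) + 112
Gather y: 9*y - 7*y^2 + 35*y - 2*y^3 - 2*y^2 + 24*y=-2*y^3 - 9*y^2 + 68*y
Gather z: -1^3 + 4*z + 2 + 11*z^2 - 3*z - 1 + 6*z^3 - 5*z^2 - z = 6*z^3 + 6*z^2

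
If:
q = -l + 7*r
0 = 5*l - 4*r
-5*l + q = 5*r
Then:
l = 0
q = 0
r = 0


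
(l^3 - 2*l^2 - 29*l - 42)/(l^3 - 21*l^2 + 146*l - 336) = (l^2 + 5*l + 6)/(l^2 - 14*l + 48)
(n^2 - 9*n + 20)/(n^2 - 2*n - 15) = (n - 4)/(n + 3)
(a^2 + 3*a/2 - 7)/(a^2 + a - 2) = (a^2 + 3*a/2 - 7)/(a^2 + a - 2)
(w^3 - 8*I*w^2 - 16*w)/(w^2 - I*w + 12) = w*(w - 4*I)/(w + 3*I)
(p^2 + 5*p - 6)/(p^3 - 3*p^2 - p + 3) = (p + 6)/(p^2 - 2*p - 3)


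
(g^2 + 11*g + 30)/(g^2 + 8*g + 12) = (g + 5)/(g + 2)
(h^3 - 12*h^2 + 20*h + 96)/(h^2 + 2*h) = h - 14 + 48/h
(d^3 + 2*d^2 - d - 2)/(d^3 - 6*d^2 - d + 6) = (d + 2)/(d - 6)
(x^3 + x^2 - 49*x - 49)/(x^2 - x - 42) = (x^2 + 8*x + 7)/(x + 6)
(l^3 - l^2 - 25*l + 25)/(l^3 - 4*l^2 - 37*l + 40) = (l - 5)/(l - 8)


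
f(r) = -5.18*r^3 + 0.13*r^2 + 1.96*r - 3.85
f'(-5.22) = -422.84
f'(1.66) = -40.43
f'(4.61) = -327.10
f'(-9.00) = -1259.12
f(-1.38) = 7.31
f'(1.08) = -15.89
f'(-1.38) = -27.99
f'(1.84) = -50.17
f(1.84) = -32.07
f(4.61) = -499.55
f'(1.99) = -59.06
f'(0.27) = 0.90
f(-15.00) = 17478.50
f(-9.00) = 3765.26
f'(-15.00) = -3498.44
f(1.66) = -23.93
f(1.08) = -8.11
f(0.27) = -3.41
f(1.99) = -40.26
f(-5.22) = 726.25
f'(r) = -15.54*r^2 + 0.26*r + 1.96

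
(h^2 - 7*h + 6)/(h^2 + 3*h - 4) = (h - 6)/(h + 4)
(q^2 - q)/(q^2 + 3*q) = (q - 1)/(q + 3)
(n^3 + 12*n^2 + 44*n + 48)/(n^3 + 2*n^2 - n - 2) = (n^2 + 10*n + 24)/(n^2 - 1)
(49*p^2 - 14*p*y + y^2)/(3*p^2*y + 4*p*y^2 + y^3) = (49*p^2 - 14*p*y + y^2)/(y*(3*p^2 + 4*p*y + y^2))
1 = 1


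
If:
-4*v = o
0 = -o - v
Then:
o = 0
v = 0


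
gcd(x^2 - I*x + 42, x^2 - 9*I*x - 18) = 1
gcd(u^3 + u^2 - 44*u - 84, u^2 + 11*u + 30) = u + 6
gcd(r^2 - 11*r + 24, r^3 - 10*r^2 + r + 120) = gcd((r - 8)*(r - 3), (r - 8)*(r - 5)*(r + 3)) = r - 8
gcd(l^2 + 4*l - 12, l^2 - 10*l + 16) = l - 2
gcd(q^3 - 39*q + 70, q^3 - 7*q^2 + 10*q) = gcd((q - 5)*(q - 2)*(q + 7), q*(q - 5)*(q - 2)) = q^2 - 7*q + 10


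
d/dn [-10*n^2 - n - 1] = -20*n - 1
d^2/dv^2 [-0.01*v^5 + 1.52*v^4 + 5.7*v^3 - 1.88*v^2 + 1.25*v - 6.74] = -0.2*v^3 + 18.24*v^2 + 34.2*v - 3.76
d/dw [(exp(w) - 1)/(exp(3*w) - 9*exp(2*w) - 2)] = (3*(1 - exp(w))*(exp(w) - 6)*exp(w) + exp(3*w) - 9*exp(2*w) - 2)*exp(w)/(-exp(3*w) + 9*exp(2*w) + 2)^2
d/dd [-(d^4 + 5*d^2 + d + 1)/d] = -3*d^2 - 5 + d^(-2)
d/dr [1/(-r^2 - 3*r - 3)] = (2*r + 3)/(r^2 + 3*r + 3)^2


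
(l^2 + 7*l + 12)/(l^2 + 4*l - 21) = (l^2 + 7*l + 12)/(l^2 + 4*l - 21)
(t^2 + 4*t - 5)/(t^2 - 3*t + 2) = (t + 5)/(t - 2)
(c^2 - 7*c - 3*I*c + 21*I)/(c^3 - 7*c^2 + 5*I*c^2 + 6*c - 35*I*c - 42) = (c - 3*I)/(c^2 + 5*I*c + 6)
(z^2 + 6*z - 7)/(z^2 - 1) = (z + 7)/(z + 1)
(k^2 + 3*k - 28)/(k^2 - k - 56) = (k - 4)/(k - 8)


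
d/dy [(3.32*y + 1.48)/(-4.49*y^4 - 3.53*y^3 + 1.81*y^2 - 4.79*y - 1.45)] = (44.7204*y^4 + 50.02*y^3 + 9.664*y^2 - 5.3576*y + 2.2752)/(20.1601*y^8 + 31.6994*y^7 - 3.7929*y^6 + 30.2356*y^5 + 50.1145*y^4 - 7.1028*y^3 + 17.6951*y^2 + 13.891*y + 2.1025)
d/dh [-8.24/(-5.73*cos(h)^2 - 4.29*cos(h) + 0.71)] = (94.4304*cos(h) + 35.3496)*sin(h)/(5.73*cos(h)^2 + 4.29*cos(h) - 0.71)^2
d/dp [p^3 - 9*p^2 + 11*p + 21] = 3*p^2 - 18*p + 11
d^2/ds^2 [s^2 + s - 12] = 2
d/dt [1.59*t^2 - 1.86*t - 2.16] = 3.18*t - 1.86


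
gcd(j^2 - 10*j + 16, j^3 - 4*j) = j - 2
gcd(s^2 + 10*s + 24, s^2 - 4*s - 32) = s + 4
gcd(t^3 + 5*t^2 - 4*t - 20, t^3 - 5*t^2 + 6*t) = t - 2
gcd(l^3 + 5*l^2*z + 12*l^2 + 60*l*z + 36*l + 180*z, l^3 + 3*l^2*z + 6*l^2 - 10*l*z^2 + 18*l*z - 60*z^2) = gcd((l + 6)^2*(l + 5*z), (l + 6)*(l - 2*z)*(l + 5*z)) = l^2 + 5*l*z + 6*l + 30*z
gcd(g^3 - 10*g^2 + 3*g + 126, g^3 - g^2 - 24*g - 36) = g^2 - 3*g - 18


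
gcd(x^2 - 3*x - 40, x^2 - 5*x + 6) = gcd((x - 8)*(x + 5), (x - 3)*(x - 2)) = 1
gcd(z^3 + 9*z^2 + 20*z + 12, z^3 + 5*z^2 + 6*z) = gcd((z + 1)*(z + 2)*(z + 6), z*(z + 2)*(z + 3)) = z + 2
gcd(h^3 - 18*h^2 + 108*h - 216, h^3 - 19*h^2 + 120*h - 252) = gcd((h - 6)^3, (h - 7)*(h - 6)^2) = h^2 - 12*h + 36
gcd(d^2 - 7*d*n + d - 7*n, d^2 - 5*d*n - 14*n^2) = d - 7*n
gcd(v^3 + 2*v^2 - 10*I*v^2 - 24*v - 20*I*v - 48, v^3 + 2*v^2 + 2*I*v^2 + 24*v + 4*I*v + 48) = v^2 + v*(2 - 4*I) - 8*I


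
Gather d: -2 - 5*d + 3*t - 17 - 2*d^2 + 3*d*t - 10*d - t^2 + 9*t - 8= -2*d^2 + d*(3*t - 15) - t^2 + 12*t - 27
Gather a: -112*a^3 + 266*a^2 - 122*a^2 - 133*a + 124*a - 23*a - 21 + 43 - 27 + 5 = -112*a^3 + 144*a^2 - 32*a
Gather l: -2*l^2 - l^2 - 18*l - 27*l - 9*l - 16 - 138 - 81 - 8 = -3*l^2 - 54*l - 243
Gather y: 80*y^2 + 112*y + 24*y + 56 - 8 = 80*y^2 + 136*y + 48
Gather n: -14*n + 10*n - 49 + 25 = -4*n - 24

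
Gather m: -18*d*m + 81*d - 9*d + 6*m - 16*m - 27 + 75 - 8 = 72*d + m*(-18*d - 10) + 40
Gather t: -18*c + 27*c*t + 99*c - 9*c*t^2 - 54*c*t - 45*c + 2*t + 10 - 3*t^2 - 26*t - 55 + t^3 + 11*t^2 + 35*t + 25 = 36*c + t^3 + t^2*(8 - 9*c) + t*(11 - 27*c) - 20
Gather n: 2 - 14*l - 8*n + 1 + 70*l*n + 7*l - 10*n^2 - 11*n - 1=-7*l - 10*n^2 + n*(70*l - 19) + 2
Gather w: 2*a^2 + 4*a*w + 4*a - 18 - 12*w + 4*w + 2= 2*a^2 + 4*a + w*(4*a - 8) - 16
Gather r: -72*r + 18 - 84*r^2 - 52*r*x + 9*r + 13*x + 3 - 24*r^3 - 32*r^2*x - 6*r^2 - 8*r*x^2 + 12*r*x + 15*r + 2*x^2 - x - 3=-24*r^3 + r^2*(-32*x - 90) + r*(-8*x^2 - 40*x - 48) + 2*x^2 + 12*x + 18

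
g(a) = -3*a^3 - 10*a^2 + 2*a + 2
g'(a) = -9*a^2 - 20*a + 2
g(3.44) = -231.58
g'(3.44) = -173.30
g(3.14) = -183.19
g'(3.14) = -149.54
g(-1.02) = -7.26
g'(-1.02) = 13.04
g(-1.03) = -7.39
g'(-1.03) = 13.05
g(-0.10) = 1.70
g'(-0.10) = 3.91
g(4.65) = -506.56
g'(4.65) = -285.60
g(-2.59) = -18.14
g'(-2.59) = -6.57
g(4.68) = -515.17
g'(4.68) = -288.72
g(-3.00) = -13.00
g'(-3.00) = -19.00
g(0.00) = 2.00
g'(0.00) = 2.00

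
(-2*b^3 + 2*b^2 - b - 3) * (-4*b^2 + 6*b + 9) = 8*b^5 - 20*b^4 - 2*b^3 + 24*b^2 - 27*b - 27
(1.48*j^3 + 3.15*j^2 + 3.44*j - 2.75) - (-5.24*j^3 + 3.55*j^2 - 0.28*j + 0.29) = 6.72*j^3 - 0.4*j^2 + 3.72*j - 3.04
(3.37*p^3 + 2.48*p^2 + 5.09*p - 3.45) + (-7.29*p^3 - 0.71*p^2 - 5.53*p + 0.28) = -3.92*p^3 + 1.77*p^2 - 0.44*p - 3.17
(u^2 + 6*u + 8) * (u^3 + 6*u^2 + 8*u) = u^5 + 12*u^4 + 52*u^3 + 96*u^2 + 64*u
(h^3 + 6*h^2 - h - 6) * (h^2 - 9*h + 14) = h^5 - 3*h^4 - 41*h^3 + 87*h^2 + 40*h - 84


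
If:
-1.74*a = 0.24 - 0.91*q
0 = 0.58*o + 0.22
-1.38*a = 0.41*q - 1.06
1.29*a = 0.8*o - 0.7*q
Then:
No Solution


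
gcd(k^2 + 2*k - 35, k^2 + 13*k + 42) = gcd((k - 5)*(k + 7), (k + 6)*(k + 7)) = k + 7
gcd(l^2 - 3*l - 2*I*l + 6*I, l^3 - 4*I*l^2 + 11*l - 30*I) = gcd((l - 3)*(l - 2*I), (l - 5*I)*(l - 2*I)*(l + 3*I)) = l - 2*I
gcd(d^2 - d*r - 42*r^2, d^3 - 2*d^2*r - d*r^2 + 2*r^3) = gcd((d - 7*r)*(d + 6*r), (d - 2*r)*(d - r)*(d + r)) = 1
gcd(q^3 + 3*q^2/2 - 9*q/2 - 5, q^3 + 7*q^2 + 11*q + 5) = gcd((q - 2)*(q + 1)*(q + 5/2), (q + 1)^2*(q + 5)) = q + 1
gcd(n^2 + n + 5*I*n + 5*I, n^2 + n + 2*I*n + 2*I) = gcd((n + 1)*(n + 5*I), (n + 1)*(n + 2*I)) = n + 1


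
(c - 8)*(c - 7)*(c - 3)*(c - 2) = c^4 - 20*c^3 + 137*c^2 - 370*c + 336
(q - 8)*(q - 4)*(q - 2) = q^3 - 14*q^2 + 56*q - 64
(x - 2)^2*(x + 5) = x^3 + x^2 - 16*x + 20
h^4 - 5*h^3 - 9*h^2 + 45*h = h*(h - 5)*(h - 3)*(h + 3)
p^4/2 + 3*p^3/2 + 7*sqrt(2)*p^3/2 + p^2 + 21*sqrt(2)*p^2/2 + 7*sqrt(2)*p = p*(p/2 + 1)*(p + 1)*(p + 7*sqrt(2))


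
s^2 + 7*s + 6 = (s + 1)*(s + 6)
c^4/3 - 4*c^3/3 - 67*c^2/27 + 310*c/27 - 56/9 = (c/3 + 1)*(c - 4)*(c - 7/3)*(c - 2/3)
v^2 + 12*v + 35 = (v + 5)*(v + 7)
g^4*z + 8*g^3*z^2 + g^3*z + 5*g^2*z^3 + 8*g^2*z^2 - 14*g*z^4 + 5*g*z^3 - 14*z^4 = (g - z)*(g + 2*z)*(g + 7*z)*(g*z + z)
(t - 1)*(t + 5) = t^2 + 4*t - 5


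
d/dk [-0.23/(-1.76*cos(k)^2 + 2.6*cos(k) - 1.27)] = (0.8096*cos(k) - 0.598)*sin(k)/(1.76*cos(k)^2 - 2.6*cos(k) + 1.27)^2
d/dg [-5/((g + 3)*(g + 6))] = 5*(2*g + 9)/((g + 3)^2*(g + 6)^2)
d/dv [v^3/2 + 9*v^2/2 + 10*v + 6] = 3*v^2/2 + 9*v + 10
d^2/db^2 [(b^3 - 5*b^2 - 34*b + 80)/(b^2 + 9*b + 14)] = 12*(13*b^3 + 138*b^2 + 696*b + 1444)/(b^6 + 27*b^5 + 285*b^4 + 1485*b^3 + 3990*b^2 + 5292*b + 2744)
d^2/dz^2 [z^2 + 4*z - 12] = 2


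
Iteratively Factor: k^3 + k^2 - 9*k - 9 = (k + 1)*(k^2 - 9) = (k + 1)*(k + 3)*(k - 3)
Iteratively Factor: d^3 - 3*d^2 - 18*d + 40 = (d + 4)*(d^2 - 7*d + 10) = (d - 5)*(d + 4)*(d - 2)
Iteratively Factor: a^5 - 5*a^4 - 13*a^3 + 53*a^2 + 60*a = (a - 5)*(a^4 - 13*a^2 - 12*a) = (a - 5)*(a + 1)*(a^3 - a^2 - 12*a) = a*(a - 5)*(a + 1)*(a^2 - a - 12) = a*(a - 5)*(a - 4)*(a + 1)*(a + 3)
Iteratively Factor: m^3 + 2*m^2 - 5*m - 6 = (m + 3)*(m^2 - m - 2) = (m + 1)*(m + 3)*(m - 2)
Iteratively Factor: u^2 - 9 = (u + 3)*(u - 3)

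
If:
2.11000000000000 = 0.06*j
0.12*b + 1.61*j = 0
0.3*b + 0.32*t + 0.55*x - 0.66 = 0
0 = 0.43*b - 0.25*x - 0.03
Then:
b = -471.82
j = 35.17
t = 1839.42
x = -811.65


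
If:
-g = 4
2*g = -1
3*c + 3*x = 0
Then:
No Solution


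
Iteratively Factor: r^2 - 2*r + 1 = (r - 1)*(r - 1)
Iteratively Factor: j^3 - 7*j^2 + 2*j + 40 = (j - 4)*(j^2 - 3*j - 10) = (j - 4)*(j + 2)*(j - 5)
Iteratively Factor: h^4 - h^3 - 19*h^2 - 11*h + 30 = (h + 2)*(h^3 - 3*h^2 - 13*h + 15) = (h + 2)*(h + 3)*(h^2 - 6*h + 5) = (h - 5)*(h + 2)*(h + 3)*(h - 1)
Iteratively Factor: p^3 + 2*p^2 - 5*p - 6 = (p - 2)*(p^2 + 4*p + 3) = (p - 2)*(p + 3)*(p + 1)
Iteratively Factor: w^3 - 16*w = (w + 4)*(w^2 - 4*w) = w*(w + 4)*(w - 4)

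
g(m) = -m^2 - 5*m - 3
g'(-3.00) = 1.00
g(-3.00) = 3.00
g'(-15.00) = 25.00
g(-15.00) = -153.00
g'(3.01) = -11.02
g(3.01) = -27.11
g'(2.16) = -9.32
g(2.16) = -18.47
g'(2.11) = -9.22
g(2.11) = -18.00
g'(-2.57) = 0.14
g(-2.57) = 3.25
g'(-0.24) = -4.52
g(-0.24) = -1.86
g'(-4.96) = 4.92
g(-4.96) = -2.80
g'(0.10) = -5.20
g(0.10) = -3.51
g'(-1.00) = -3.00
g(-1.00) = 1.00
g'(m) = -2*m - 5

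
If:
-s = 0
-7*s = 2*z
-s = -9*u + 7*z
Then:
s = 0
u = 0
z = 0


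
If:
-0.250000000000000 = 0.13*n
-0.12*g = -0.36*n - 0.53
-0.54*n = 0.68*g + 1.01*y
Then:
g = -1.35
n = -1.92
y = 1.94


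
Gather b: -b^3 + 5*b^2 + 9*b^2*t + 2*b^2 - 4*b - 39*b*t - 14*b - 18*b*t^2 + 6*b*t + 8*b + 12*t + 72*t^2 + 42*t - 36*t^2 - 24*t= -b^3 + b^2*(9*t + 7) + b*(-18*t^2 - 33*t - 10) + 36*t^2 + 30*t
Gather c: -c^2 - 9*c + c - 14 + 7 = -c^2 - 8*c - 7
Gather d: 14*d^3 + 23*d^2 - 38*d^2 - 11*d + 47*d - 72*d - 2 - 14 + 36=14*d^3 - 15*d^2 - 36*d + 20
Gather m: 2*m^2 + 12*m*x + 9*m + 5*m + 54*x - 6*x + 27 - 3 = 2*m^2 + m*(12*x + 14) + 48*x + 24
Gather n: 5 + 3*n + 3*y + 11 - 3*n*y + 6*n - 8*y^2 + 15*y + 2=n*(9 - 3*y) - 8*y^2 + 18*y + 18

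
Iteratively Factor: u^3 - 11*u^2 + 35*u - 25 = (u - 1)*(u^2 - 10*u + 25) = (u - 5)*(u - 1)*(u - 5)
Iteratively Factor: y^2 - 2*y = (y)*(y - 2)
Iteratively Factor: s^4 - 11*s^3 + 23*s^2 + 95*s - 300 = (s - 5)*(s^3 - 6*s^2 - 7*s + 60) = (s - 5)*(s - 4)*(s^2 - 2*s - 15) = (s - 5)^2*(s - 4)*(s + 3)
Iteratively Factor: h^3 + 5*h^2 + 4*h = (h)*(h^2 + 5*h + 4) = h*(h + 1)*(h + 4)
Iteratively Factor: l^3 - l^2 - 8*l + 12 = (l - 2)*(l^2 + l - 6) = (l - 2)^2*(l + 3)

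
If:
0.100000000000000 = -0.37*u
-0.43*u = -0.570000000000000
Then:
No Solution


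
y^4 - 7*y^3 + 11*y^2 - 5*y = y*(y - 5)*(y - 1)^2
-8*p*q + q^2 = q*(-8*p + q)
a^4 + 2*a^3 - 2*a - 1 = (a - 1)*(a + 1)^3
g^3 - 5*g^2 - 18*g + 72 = (g - 6)*(g - 3)*(g + 4)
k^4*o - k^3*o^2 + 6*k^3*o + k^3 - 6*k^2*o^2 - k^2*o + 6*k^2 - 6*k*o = k*(k + 6)*(k - o)*(k*o + 1)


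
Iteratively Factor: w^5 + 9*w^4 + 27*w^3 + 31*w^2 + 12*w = (w)*(w^4 + 9*w^3 + 27*w^2 + 31*w + 12) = w*(w + 3)*(w^3 + 6*w^2 + 9*w + 4) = w*(w + 1)*(w + 3)*(w^2 + 5*w + 4) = w*(w + 1)^2*(w + 3)*(w + 4)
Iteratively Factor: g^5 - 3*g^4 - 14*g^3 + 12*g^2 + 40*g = (g + 2)*(g^4 - 5*g^3 - 4*g^2 + 20*g) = (g - 5)*(g + 2)*(g^3 - 4*g) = (g - 5)*(g - 2)*(g + 2)*(g^2 + 2*g) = g*(g - 5)*(g - 2)*(g + 2)*(g + 2)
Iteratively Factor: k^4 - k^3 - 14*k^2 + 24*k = (k + 4)*(k^3 - 5*k^2 + 6*k) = (k - 3)*(k + 4)*(k^2 - 2*k) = k*(k - 3)*(k + 4)*(k - 2)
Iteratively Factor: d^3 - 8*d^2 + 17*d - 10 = (d - 5)*(d^2 - 3*d + 2) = (d - 5)*(d - 2)*(d - 1)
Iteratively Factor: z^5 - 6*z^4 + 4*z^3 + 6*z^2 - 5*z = (z - 1)*(z^4 - 5*z^3 - z^2 + 5*z) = (z - 5)*(z - 1)*(z^3 - z) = (z - 5)*(z - 1)^2*(z^2 + z) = (z - 5)*(z - 1)^2*(z + 1)*(z)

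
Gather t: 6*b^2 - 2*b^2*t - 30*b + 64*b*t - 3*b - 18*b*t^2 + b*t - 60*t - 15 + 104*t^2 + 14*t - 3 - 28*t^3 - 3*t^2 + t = 6*b^2 - 33*b - 28*t^3 + t^2*(101 - 18*b) + t*(-2*b^2 + 65*b - 45) - 18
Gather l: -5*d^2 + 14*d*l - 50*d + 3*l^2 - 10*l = -5*d^2 - 50*d + 3*l^2 + l*(14*d - 10)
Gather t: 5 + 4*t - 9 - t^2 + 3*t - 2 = -t^2 + 7*t - 6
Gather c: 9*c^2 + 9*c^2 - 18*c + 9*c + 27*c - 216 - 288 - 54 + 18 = 18*c^2 + 18*c - 540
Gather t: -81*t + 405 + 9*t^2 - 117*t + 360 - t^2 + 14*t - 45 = 8*t^2 - 184*t + 720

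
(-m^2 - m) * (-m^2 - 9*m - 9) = m^4 + 10*m^3 + 18*m^2 + 9*m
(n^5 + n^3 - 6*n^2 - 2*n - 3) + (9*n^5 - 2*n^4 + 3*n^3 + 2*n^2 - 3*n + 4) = 10*n^5 - 2*n^4 + 4*n^3 - 4*n^2 - 5*n + 1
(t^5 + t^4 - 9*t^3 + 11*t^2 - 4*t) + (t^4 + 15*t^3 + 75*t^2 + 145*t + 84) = t^5 + 2*t^4 + 6*t^3 + 86*t^2 + 141*t + 84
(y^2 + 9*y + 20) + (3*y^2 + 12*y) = 4*y^2 + 21*y + 20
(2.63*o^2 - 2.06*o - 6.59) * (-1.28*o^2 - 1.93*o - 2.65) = -3.3664*o^4 - 2.4391*o^3 + 5.4415*o^2 + 18.1777*o + 17.4635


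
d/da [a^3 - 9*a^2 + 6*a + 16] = 3*a^2 - 18*a + 6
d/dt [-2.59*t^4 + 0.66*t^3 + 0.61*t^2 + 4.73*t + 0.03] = -10.36*t^3 + 1.98*t^2 + 1.22*t + 4.73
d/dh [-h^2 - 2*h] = -2*h - 2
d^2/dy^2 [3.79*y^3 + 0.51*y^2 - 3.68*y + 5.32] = 22.74*y + 1.02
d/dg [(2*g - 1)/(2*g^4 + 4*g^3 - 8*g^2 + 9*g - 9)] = (-12*g^4 - 8*g^3 + 28*g^2 - 16*g - 9)/(4*g^8 + 16*g^7 - 16*g^6 - 28*g^5 + 100*g^4 - 216*g^3 + 225*g^2 - 162*g + 81)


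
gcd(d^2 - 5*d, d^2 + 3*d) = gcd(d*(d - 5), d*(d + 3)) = d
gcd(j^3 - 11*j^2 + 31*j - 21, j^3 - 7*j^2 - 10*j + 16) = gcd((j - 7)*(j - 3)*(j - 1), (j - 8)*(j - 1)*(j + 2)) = j - 1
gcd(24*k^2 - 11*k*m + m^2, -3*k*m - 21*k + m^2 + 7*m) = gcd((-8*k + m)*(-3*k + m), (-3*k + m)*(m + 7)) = 3*k - m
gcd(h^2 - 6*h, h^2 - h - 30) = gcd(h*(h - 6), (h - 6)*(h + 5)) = h - 6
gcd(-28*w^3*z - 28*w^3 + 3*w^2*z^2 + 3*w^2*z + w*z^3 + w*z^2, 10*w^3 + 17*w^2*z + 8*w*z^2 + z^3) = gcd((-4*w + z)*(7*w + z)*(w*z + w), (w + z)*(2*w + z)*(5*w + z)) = 1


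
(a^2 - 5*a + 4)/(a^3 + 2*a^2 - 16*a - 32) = (a - 1)/(a^2 + 6*a + 8)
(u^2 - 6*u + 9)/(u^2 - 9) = (u - 3)/(u + 3)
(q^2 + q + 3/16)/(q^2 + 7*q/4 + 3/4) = (q + 1/4)/(q + 1)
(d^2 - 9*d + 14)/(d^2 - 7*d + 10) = (d - 7)/(d - 5)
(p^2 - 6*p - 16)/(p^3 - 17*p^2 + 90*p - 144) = (p + 2)/(p^2 - 9*p + 18)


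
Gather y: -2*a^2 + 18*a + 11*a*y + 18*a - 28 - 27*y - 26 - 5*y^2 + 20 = -2*a^2 + 36*a - 5*y^2 + y*(11*a - 27) - 34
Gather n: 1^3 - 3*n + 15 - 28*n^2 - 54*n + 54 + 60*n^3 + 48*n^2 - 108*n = 60*n^3 + 20*n^2 - 165*n + 70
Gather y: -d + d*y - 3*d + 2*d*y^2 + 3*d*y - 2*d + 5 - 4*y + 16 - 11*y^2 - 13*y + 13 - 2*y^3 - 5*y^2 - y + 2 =-6*d - 2*y^3 + y^2*(2*d - 16) + y*(4*d - 18) + 36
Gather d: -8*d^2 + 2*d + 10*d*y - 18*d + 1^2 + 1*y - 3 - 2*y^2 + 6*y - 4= -8*d^2 + d*(10*y - 16) - 2*y^2 + 7*y - 6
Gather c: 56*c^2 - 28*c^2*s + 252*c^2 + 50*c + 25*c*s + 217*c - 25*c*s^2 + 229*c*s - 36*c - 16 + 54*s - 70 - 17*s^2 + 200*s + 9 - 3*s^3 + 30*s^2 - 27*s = c^2*(308 - 28*s) + c*(-25*s^2 + 254*s + 231) - 3*s^3 + 13*s^2 + 227*s - 77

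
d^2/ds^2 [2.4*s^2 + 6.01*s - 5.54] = 4.80000000000000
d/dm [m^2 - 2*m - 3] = 2*m - 2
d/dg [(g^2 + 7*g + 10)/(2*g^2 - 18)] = (-7*g^2 - 38*g - 63)/(2*(g^4 - 18*g^2 + 81))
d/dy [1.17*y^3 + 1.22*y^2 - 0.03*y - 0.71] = 3.51*y^2 + 2.44*y - 0.03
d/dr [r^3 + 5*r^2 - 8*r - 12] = 3*r^2 + 10*r - 8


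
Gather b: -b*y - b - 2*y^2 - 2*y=b*(-y - 1) - 2*y^2 - 2*y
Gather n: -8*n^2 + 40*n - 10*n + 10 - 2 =-8*n^2 + 30*n + 8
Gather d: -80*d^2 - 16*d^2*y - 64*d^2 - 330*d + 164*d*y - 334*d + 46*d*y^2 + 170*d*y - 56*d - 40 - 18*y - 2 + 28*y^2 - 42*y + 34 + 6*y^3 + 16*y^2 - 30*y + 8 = d^2*(-16*y - 144) + d*(46*y^2 + 334*y - 720) + 6*y^3 + 44*y^2 - 90*y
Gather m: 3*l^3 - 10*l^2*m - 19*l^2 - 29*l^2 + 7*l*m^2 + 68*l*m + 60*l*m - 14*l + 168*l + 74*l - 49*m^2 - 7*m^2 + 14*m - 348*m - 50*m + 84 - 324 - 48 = 3*l^3 - 48*l^2 + 228*l + m^2*(7*l - 56) + m*(-10*l^2 + 128*l - 384) - 288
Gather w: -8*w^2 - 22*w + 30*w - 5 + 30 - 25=-8*w^2 + 8*w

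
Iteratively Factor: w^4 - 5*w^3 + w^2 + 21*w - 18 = (w + 2)*(w^3 - 7*w^2 + 15*w - 9) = (w - 1)*(w + 2)*(w^2 - 6*w + 9) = (w - 3)*(w - 1)*(w + 2)*(w - 3)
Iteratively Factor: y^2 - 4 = (y - 2)*(y + 2)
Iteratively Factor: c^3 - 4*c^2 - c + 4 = (c + 1)*(c^2 - 5*c + 4) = (c - 4)*(c + 1)*(c - 1)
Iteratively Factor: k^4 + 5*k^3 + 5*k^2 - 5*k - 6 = (k - 1)*(k^3 + 6*k^2 + 11*k + 6) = (k - 1)*(k + 3)*(k^2 + 3*k + 2) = (k - 1)*(k + 2)*(k + 3)*(k + 1)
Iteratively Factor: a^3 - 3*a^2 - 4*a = (a)*(a^2 - 3*a - 4) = a*(a + 1)*(a - 4)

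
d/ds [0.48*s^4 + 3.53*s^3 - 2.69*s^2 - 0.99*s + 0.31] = 1.92*s^3 + 10.59*s^2 - 5.38*s - 0.99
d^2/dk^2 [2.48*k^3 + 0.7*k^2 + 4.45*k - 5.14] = 14.88*k + 1.4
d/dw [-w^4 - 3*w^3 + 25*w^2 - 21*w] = -4*w^3 - 9*w^2 + 50*w - 21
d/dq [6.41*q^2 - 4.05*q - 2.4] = 12.82*q - 4.05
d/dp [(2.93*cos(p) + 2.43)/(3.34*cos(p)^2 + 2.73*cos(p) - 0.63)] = (9.7862*cos(p)^2 + 16.2324*cos(p) + 8.4798)*sin(p)/(11.1556*cos(p)^4 + 18.2364*cos(p)^3 + 3.2445*cos(p)^2 - 3.4398*cos(p) + 0.3969)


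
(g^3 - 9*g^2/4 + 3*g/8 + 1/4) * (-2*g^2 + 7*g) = -2*g^5 + 23*g^4/2 - 33*g^3/2 + 17*g^2/8 + 7*g/4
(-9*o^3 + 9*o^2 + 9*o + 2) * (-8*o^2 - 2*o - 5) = 72*o^5 - 54*o^4 - 45*o^3 - 79*o^2 - 49*o - 10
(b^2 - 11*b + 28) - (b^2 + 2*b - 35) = 63 - 13*b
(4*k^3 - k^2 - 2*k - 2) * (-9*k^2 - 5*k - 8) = -36*k^5 - 11*k^4 - 9*k^3 + 36*k^2 + 26*k + 16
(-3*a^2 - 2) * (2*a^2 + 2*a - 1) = -6*a^4 - 6*a^3 - a^2 - 4*a + 2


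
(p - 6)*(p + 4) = p^2 - 2*p - 24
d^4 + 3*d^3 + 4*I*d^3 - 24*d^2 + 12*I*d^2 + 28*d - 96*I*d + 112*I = (d - 2)^2*(d + 7)*(d + 4*I)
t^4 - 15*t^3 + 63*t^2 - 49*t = t*(t - 7)^2*(t - 1)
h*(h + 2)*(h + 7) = h^3 + 9*h^2 + 14*h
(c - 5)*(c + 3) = c^2 - 2*c - 15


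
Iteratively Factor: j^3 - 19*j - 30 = (j + 3)*(j^2 - 3*j - 10) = (j - 5)*(j + 3)*(j + 2)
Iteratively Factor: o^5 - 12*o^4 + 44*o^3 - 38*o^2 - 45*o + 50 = (o - 2)*(o^4 - 10*o^3 + 24*o^2 + 10*o - 25) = (o - 2)*(o - 1)*(o^3 - 9*o^2 + 15*o + 25) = (o - 5)*(o - 2)*(o - 1)*(o^2 - 4*o - 5) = (o - 5)*(o - 2)*(o - 1)*(o + 1)*(o - 5)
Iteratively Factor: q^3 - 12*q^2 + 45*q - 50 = (q - 5)*(q^2 - 7*q + 10) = (q - 5)^2*(q - 2)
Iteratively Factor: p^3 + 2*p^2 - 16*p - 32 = (p - 4)*(p^2 + 6*p + 8) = (p - 4)*(p + 2)*(p + 4)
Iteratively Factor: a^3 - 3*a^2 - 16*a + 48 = (a + 4)*(a^2 - 7*a + 12) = (a - 3)*(a + 4)*(a - 4)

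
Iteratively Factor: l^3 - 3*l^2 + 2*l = (l - 1)*(l^2 - 2*l) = (l - 2)*(l - 1)*(l)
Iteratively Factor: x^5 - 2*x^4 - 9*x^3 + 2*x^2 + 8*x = (x - 1)*(x^4 - x^3 - 10*x^2 - 8*x) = x*(x - 1)*(x^3 - x^2 - 10*x - 8) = x*(x - 1)*(x + 2)*(x^2 - 3*x - 4) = x*(x - 1)*(x + 1)*(x + 2)*(x - 4)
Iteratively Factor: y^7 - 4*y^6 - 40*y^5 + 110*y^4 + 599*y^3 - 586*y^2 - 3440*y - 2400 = (y - 5)*(y^6 + y^5 - 35*y^4 - 65*y^3 + 274*y^2 + 784*y + 480) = (y - 5)*(y - 4)*(y^5 + 5*y^4 - 15*y^3 - 125*y^2 - 226*y - 120) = (y - 5)*(y - 4)*(y + 2)*(y^4 + 3*y^3 - 21*y^2 - 83*y - 60) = (y - 5)*(y - 4)*(y + 2)*(y + 3)*(y^3 - 21*y - 20) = (y - 5)^2*(y - 4)*(y + 2)*(y + 3)*(y^2 + 5*y + 4) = (y - 5)^2*(y - 4)*(y + 1)*(y + 2)*(y + 3)*(y + 4)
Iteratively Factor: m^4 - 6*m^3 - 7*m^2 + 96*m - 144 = (m - 4)*(m^3 - 2*m^2 - 15*m + 36) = (m - 4)*(m - 3)*(m^2 + m - 12) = (m - 4)*(m - 3)^2*(m + 4)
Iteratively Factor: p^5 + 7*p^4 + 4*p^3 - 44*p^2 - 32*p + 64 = (p + 4)*(p^4 + 3*p^3 - 8*p^2 - 12*p + 16) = (p + 4)^2*(p^3 - p^2 - 4*p + 4) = (p - 2)*(p + 4)^2*(p^2 + p - 2) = (p - 2)*(p + 2)*(p + 4)^2*(p - 1)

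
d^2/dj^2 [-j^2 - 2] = -2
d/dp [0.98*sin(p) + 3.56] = 0.98*cos(p)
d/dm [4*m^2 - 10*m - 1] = 8*m - 10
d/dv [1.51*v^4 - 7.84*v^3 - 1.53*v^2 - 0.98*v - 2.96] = 6.04*v^3 - 23.52*v^2 - 3.06*v - 0.98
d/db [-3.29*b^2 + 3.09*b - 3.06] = 3.09 - 6.58*b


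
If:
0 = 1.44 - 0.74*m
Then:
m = 1.95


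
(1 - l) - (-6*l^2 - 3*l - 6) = 6*l^2 + 2*l + 7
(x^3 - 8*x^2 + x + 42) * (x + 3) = x^4 - 5*x^3 - 23*x^2 + 45*x + 126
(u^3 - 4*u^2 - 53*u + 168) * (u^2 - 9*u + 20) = u^5 - 13*u^4 + 3*u^3 + 565*u^2 - 2572*u + 3360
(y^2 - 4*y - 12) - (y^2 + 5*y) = -9*y - 12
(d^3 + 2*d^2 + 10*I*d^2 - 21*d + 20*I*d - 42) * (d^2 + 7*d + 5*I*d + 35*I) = d^5 + 9*d^4 + 15*I*d^4 - 57*d^3 + 135*I*d^3 - 639*d^2 + 105*I*d^2 - 994*d - 945*I*d - 1470*I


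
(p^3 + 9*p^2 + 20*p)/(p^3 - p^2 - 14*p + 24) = p*(p + 5)/(p^2 - 5*p + 6)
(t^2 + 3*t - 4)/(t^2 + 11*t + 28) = (t - 1)/(t + 7)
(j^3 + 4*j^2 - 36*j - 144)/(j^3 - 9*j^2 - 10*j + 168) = (j + 6)/(j - 7)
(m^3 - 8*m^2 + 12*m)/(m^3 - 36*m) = (m - 2)/(m + 6)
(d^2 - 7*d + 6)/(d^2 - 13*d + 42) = (d - 1)/(d - 7)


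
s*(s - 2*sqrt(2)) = s^2 - 2*sqrt(2)*s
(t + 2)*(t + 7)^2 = t^3 + 16*t^2 + 77*t + 98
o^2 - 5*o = o*(o - 5)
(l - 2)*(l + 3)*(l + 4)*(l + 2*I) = l^4 + 5*l^3 + 2*I*l^3 - 2*l^2 + 10*I*l^2 - 24*l - 4*I*l - 48*I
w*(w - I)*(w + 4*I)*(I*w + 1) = I*w^4 - 2*w^3 + 7*I*w^2 + 4*w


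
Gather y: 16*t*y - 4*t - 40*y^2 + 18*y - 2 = -4*t - 40*y^2 + y*(16*t + 18) - 2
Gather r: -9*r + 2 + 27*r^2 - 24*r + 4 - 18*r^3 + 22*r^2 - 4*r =-18*r^3 + 49*r^2 - 37*r + 6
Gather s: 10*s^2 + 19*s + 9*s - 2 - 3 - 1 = 10*s^2 + 28*s - 6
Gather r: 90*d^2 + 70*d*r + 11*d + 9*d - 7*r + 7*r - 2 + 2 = 90*d^2 + 70*d*r + 20*d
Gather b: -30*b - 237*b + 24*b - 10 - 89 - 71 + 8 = -243*b - 162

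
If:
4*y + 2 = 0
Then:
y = -1/2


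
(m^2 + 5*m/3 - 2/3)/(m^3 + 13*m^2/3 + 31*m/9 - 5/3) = 3*(m + 2)/(3*m^2 + 14*m + 15)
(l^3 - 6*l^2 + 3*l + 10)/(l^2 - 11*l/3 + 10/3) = 3*(l^2 - 4*l - 5)/(3*l - 5)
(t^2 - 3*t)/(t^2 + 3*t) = (t - 3)/(t + 3)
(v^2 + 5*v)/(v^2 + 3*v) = (v + 5)/(v + 3)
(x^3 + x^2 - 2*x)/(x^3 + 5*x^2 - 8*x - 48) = x*(x^2 + x - 2)/(x^3 + 5*x^2 - 8*x - 48)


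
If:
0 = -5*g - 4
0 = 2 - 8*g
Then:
No Solution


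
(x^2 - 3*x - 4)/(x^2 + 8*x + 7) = (x - 4)/(x + 7)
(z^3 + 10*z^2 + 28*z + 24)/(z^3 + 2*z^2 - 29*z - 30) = (z^2 + 4*z + 4)/(z^2 - 4*z - 5)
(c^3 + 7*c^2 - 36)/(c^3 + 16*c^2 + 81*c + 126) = (c - 2)/(c + 7)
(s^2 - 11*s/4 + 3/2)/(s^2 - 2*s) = (s - 3/4)/s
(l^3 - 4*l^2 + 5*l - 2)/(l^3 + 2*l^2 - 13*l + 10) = (l - 1)/(l + 5)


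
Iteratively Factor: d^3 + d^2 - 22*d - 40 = (d - 5)*(d^2 + 6*d + 8) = (d - 5)*(d + 2)*(d + 4)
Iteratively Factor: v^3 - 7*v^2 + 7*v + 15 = (v + 1)*(v^2 - 8*v + 15) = (v - 5)*(v + 1)*(v - 3)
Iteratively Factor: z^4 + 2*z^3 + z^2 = (z)*(z^3 + 2*z^2 + z) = z*(z + 1)*(z^2 + z) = z*(z + 1)^2*(z)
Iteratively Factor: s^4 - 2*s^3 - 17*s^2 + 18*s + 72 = (s + 2)*(s^3 - 4*s^2 - 9*s + 36) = (s + 2)*(s + 3)*(s^2 - 7*s + 12) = (s - 4)*(s + 2)*(s + 3)*(s - 3)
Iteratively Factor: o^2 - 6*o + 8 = (o - 4)*(o - 2)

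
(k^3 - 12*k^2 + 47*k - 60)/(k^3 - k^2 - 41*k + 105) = (k - 4)/(k + 7)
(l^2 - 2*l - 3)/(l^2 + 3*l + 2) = (l - 3)/(l + 2)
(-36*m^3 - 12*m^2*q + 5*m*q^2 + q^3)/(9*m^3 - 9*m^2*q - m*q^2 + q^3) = (12*m^2 + 8*m*q + q^2)/(-3*m^2 + 2*m*q + q^2)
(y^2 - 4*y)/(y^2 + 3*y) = (y - 4)/(y + 3)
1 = 1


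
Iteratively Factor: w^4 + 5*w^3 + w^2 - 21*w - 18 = (w - 2)*(w^3 + 7*w^2 + 15*w + 9) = (w - 2)*(w + 3)*(w^2 + 4*w + 3) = (w - 2)*(w + 1)*(w + 3)*(w + 3)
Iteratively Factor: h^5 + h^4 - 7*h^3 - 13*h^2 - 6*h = (h - 3)*(h^4 + 4*h^3 + 5*h^2 + 2*h) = (h - 3)*(h + 1)*(h^3 + 3*h^2 + 2*h) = (h - 3)*(h + 1)*(h + 2)*(h^2 + h) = h*(h - 3)*(h + 1)*(h + 2)*(h + 1)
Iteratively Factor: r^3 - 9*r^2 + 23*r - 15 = (r - 3)*(r^2 - 6*r + 5) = (r - 5)*(r - 3)*(r - 1)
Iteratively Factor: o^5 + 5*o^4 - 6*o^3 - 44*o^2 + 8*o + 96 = (o + 4)*(o^4 + o^3 - 10*o^2 - 4*o + 24) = (o + 2)*(o + 4)*(o^3 - o^2 - 8*o + 12) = (o - 2)*(o + 2)*(o + 4)*(o^2 + o - 6) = (o - 2)*(o + 2)*(o + 3)*(o + 4)*(o - 2)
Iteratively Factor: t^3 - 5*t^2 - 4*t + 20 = (t - 2)*(t^2 - 3*t - 10) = (t - 2)*(t + 2)*(t - 5)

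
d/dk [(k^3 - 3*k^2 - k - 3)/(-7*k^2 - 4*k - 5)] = (-7*k^4 - 8*k^3 - 10*k^2 - 12*k - 7)/(49*k^4 + 56*k^3 + 86*k^2 + 40*k + 25)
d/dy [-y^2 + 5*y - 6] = 5 - 2*y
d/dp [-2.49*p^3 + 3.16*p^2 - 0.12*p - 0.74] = -7.47*p^2 + 6.32*p - 0.12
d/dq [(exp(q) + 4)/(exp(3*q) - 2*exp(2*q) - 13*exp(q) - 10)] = ((exp(q) + 4)*(-3*exp(2*q) + 4*exp(q) + 13) + exp(3*q) - 2*exp(2*q) - 13*exp(q) - 10)*exp(q)/(-exp(3*q) + 2*exp(2*q) + 13*exp(q) + 10)^2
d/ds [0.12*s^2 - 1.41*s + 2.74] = 0.24*s - 1.41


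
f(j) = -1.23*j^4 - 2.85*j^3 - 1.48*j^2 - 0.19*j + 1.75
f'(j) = -4.92*j^3 - 8.55*j^2 - 2.96*j - 0.19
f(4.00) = -519.97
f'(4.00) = -463.71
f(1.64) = -24.01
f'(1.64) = -49.74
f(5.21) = -1348.73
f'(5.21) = -943.48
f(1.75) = -29.93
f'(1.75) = -57.92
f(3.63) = -368.33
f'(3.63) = -358.93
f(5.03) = -1186.72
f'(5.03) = -857.54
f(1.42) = -14.67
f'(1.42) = -35.72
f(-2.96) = -31.16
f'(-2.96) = 61.26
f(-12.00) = -20789.57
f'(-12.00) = 7305.89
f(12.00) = -30643.73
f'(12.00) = -9768.67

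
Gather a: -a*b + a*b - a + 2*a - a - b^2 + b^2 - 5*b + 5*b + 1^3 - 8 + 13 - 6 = 0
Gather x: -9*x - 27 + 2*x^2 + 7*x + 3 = 2*x^2 - 2*x - 24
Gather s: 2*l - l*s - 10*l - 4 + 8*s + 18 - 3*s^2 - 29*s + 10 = -8*l - 3*s^2 + s*(-l - 21) + 24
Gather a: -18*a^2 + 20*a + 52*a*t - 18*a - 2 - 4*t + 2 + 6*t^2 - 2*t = -18*a^2 + a*(52*t + 2) + 6*t^2 - 6*t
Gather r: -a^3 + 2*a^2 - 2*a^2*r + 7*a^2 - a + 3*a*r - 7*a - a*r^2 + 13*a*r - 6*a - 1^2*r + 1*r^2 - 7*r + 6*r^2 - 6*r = -a^3 + 9*a^2 - 14*a + r^2*(7 - a) + r*(-2*a^2 + 16*a - 14)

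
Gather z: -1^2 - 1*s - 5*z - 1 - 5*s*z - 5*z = -s + z*(-5*s - 10) - 2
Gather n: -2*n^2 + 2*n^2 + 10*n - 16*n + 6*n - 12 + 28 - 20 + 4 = 0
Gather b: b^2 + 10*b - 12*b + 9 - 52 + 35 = b^2 - 2*b - 8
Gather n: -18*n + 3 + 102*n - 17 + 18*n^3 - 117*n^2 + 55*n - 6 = 18*n^3 - 117*n^2 + 139*n - 20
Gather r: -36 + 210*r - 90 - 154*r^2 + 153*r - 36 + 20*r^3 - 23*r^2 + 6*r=20*r^3 - 177*r^2 + 369*r - 162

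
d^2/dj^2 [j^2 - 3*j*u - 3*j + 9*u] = 2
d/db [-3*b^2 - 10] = -6*b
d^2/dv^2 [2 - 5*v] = 0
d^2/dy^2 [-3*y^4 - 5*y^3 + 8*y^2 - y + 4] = -36*y^2 - 30*y + 16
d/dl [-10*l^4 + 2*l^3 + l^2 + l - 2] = -40*l^3 + 6*l^2 + 2*l + 1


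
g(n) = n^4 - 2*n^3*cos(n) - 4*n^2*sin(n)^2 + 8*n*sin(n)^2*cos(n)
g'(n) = 2*n^3*sin(n) + 4*n^3 - 8*n^2*sin(n)*cos(n) - 6*n^2*cos(n) - 8*n*sin(n)^3 - 8*n*sin(n)^2 + 16*n*sin(n)*cos(n)^2 + 8*sin(n)^2*cos(n)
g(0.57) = 0.53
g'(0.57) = 1.52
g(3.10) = 151.77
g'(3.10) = 184.45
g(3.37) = 199.86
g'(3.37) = 169.04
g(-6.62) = 2443.61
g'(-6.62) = -1071.65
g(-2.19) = 4.83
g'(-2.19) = -17.65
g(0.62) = 0.60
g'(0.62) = 1.27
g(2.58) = 60.87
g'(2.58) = 149.65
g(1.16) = -0.85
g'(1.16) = -7.61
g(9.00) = 7823.26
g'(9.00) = 4233.76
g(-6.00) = 1695.95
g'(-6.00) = -1288.71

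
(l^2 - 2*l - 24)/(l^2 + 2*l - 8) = (l - 6)/(l - 2)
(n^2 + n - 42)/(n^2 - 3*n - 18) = (n + 7)/(n + 3)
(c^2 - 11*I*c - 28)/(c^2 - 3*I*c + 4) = (c - 7*I)/(c + I)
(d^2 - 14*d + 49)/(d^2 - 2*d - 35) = (d - 7)/(d + 5)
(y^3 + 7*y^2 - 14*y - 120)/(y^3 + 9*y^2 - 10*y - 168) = (y + 5)/(y + 7)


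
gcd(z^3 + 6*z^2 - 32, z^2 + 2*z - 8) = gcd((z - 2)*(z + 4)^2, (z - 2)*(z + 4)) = z^2 + 2*z - 8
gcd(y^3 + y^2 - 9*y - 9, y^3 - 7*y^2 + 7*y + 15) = y^2 - 2*y - 3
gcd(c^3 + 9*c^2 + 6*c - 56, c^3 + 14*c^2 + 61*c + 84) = c^2 + 11*c + 28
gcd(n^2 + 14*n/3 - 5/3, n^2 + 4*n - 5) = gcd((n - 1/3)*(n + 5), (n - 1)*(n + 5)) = n + 5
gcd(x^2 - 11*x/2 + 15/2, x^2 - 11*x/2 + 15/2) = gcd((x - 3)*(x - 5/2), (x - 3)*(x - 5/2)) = x^2 - 11*x/2 + 15/2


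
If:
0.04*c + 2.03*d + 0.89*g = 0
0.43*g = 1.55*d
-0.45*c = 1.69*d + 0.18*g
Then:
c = 0.00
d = 0.00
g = 0.00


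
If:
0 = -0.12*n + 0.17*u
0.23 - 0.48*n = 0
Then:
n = 0.48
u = 0.34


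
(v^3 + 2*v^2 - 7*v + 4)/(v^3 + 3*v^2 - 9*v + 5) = (v + 4)/(v + 5)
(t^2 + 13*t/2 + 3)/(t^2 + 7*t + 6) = (t + 1/2)/(t + 1)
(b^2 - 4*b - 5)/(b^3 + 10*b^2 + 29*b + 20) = (b - 5)/(b^2 + 9*b + 20)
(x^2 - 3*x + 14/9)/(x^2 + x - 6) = (x^2 - 3*x + 14/9)/(x^2 + x - 6)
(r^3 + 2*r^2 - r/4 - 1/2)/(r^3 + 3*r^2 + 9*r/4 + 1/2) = (2*r - 1)/(2*r + 1)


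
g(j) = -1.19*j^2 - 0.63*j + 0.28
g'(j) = -2.38*j - 0.63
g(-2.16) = -3.91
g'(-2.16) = 4.51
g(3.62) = -17.59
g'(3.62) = -9.25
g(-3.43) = -11.56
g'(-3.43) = 7.53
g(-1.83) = -2.55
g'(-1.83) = 3.73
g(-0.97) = -0.23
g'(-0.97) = 1.68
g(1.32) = -2.63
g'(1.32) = -3.77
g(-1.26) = -0.82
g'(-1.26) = 2.37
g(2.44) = -8.34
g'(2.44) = -6.44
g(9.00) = -101.78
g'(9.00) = -22.05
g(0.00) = 0.28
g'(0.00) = -0.63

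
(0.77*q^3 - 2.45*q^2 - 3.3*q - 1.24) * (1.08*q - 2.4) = 0.8316*q^4 - 4.494*q^3 + 2.316*q^2 + 6.5808*q + 2.976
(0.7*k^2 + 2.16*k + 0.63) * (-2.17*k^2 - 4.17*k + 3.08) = -1.519*k^4 - 7.6062*k^3 - 8.2183*k^2 + 4.0257*k + 1.9404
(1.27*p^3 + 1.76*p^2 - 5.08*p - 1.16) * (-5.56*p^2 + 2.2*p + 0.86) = -7.0612*p^5 - 6.9916*p^4 + 33.209*p^3 - 3.2128*p^2 - 6.9208*p - 0.9976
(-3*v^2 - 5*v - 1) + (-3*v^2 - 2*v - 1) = -6*v^2 - 7*v - 2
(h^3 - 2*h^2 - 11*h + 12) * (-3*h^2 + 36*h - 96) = -3*h^5 + 42*h^4 - 135*h^3 - 240*h^2 + 1488*h - 1152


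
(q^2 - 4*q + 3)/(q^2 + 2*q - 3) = (q - 3)/(q + 3)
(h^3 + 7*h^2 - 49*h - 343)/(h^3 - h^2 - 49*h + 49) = (h + 7)/(h - 1)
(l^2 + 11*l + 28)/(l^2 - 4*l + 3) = (l^2 + 11*l + 28)/(l^2 - 4*l + 3)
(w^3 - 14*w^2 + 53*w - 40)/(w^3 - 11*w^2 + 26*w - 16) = (w - 5)/(w - 2)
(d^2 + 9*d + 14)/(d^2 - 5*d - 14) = (d + 7)/(d - 7)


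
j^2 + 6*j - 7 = (j - 1)*(j + 7)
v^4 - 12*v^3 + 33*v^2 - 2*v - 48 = (v - 8)*(v - 3)*(v - 2)*(v + 1)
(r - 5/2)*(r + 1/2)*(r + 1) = r^3 - r^2 - 13*r/4 - 5/4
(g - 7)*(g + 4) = g^2 - 3*g - 28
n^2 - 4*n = n*(n - 4)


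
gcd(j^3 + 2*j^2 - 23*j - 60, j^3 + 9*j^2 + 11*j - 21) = j + 3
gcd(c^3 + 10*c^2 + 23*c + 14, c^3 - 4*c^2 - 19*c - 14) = c^2 + 3*c + 2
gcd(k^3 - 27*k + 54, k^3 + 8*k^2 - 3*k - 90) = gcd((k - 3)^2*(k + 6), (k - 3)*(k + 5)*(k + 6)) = k^2 + 3*k - 18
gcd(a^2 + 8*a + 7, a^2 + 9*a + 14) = a + 7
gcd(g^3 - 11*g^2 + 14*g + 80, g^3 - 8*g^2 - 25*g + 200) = g^2 - 13*g + 40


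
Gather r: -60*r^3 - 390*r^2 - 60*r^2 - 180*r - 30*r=-60*r^3 - 450*r^2 - 210*r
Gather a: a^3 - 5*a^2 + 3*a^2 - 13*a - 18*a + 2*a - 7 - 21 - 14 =a^3 - 2*a^2 - 29*a - 42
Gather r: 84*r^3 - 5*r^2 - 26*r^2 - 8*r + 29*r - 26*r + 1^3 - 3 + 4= 84*r^3 - 31*r^2 - 5*r + 2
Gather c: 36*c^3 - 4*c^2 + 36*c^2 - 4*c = 36*c^3 + 32*c^2 - 4*c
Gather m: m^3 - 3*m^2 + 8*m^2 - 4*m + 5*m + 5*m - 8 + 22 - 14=m^3 + 5*m^2 + 6*m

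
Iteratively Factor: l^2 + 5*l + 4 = (l + 1)*(l + 4)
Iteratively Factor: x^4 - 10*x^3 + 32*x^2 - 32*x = (x)*(x^3 - 10*x^2 + 32*x - 32) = x*(x - 4)*(x^2 - 6*x + 8) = x*(x - 4)*(x - 2)*(x - 4)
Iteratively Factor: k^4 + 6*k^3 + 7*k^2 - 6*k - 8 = (k - 1)*(k^3 + 7*k^2 + 14*k + 8) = (k - 1)*(k + 4)*(k^2 + 3*k + 2) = (k - 1)*(k + 1)*(k + 4)*(k + 2)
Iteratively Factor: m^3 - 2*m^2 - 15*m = (m - 5)*(m^2 + 3*m) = m*(m - 5)*(m + 3)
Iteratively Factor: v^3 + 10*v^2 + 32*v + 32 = (v + 4)*(v^2 + 6*v + 8) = (v + 2)*(v + 4)*(v + 4)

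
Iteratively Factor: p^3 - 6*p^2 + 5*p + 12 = (p - 4)*(p^2 - 2*p - 3) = (p - 4)*(p - 3)*(p + 1)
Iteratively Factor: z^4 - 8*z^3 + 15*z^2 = (z)*(z^3 - 8*z^2 + 15*z) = z*(z - 5)*(z^2 - 3*z) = z*(z - 5)*(z - 3)*(z)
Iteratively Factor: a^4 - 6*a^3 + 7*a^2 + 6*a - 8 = (a - 4)*(a^3 - 2*a^2 - a + 2) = (a - 4)*(a - 2)*(a^2 - 1) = (a - 4)*(a - 2)*(a - 1)*(a + 1)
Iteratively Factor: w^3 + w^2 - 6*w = (w + 3)*(w^2 - 2*w) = (w - 2)*(w + 3)*(w)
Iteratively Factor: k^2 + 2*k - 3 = (k - 1)*(k + 3)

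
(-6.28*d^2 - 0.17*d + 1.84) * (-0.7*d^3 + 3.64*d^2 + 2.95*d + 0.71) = 4.396*d^5 - 22.7402*d^4 - 20.4328*d^3 + 1.7373*d^2 + 5.3073*d + 1.3064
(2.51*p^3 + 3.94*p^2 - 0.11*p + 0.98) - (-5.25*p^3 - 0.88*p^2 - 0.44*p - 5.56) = 7.76*p^3 + 4.82*p^2 + 0.33*p + 6.54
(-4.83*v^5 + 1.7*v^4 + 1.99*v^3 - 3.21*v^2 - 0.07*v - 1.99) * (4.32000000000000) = -20.8656*v^5 + 7.344*v^4 + 8.5968*v^3 - 13.8672*v^2 - 0.3024*v - 8.5968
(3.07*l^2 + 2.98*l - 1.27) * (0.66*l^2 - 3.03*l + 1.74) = 2.0262*l^4 - 7.3353*l^3 - 4.5258*l^2 + 9.0333*l - 2.2098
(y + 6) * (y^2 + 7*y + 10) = y^3 + 13*y^2 + 52*y + 60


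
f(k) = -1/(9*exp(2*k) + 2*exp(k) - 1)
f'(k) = -(-18*exp(2*k) - 2*exp(k))/(9*exp(2*k) + 2*exp(k) - 1)^2 = (18*exp(k) + 2)*exp(k)/(9*exp(2*k) + 2*exp(k) - 1)^2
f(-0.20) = -0.15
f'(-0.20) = 0.31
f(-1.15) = -1.87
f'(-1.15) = 8.50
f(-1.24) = -3.01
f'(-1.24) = 18.87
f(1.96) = -0.00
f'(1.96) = 0.00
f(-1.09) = -1.45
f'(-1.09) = 5.69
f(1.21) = -0.01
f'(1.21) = 0.02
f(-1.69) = 3.08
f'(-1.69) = 9.32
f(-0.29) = -0.18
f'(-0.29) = 0.38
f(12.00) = 0.00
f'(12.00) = 0.00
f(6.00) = 0.00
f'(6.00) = 0.00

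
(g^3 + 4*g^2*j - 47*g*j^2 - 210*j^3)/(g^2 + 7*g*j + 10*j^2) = (g^2 - g*j - 42*j^2)/(g + 2*j)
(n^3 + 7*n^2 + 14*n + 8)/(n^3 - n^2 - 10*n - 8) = (n + 4)/(n - 4)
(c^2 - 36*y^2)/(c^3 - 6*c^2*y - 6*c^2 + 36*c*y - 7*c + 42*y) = (c + 6*y)/(c^2 - 6*c - 7)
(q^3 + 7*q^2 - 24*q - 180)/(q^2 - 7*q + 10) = (q^2 + 12*q + 36)/(q - 2)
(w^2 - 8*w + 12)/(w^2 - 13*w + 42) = (w - 2)/(w - 7)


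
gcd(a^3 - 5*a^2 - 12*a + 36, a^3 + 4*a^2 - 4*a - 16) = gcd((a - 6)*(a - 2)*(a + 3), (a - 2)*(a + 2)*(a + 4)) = a - 2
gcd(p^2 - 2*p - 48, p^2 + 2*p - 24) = p + 6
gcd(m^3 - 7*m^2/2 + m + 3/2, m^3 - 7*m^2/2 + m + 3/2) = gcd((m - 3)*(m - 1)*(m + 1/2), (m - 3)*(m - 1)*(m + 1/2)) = m^3 - 7*m^2/2 + m + 3/2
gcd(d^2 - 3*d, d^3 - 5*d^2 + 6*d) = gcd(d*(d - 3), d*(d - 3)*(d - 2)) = d^2 - 3*d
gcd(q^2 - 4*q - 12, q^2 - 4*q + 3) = 1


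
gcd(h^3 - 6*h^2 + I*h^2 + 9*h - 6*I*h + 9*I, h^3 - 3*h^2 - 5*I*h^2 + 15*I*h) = h - 3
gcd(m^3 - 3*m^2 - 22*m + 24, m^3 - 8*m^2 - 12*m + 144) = m^2 - 2*m - 24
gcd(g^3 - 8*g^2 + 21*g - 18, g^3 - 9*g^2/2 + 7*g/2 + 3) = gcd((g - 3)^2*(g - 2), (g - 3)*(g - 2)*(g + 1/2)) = g^2 - 5*g + 6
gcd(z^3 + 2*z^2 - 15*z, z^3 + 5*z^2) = z^2 + 5*z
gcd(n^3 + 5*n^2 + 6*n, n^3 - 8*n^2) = n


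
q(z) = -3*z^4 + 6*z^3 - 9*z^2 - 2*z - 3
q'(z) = -12*z^3 + 18*z^2 - 18*z - 2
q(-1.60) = -67.08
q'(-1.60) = 122.03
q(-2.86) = -411.98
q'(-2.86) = 477.44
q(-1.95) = -121.19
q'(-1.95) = 190.52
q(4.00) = -539.00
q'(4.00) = -554.00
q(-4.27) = -1623.00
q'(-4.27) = 1337.31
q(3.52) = -320.43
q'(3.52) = -365.70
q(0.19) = -3.67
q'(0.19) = -4.85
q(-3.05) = -510.47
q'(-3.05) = 560.82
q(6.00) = -2931.00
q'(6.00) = -2054.00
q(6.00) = -2931.00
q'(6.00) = -2054.00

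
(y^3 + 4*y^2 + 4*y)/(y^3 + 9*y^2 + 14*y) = (y + 2)/(y + 7)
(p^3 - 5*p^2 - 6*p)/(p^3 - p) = (p - 6)/(p - 1)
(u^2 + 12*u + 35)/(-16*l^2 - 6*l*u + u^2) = (u^2 + 12*u + 35)/(-16*l^2 - 6*l*u + u^2)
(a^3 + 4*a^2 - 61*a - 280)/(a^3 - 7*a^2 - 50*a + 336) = (a + 5)/(a - 6)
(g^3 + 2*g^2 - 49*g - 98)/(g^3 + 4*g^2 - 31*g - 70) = (g - 7)/(g - 5)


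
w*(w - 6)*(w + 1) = w^3 - 5*w^2 - 6*w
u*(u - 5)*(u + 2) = u^3 - 3*u^2 - 10*u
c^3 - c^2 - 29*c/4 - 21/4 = (c - 7/2)*(c + 1)*(c + 3/2)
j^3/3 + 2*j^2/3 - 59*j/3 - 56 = (j/3 + 1)*(j - 8)*(j + 7)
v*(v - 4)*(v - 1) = v^3 - 5*v^2 + 4*v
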